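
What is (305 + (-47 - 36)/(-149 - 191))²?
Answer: 10770911089/115600 ≈ 93174.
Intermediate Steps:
(305 + (-47 - 36)/(-149 - 191))² = (305 - 83/(-340))² = (305 - 83*(-1/340))² = (305 + 83/340)² = (103783/340)² = 10770911089/115600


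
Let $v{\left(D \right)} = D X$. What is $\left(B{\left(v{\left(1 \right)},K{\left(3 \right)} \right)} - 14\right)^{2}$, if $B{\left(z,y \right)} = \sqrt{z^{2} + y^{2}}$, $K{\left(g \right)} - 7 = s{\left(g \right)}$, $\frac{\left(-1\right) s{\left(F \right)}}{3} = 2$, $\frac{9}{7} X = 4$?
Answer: $\frac{\left(126 - \sqrt{865}\right)^{2}}{81} \approx 115.18$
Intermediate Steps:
$X = \frac{28}{9}$ ($X = \frac{7}{9} \cdot 4 = \frac{28}{9} \approx 3.1111$)
$s{\left(F \right)} = -6$ ($s{\left(F \right)} = \left(-3\right) 2 = -6$)
$K{\left(g \right)} = 1$ ($K{\left(g \right)} = 7 - 6 = 1$)
$v{\left(D \right)} = \frac{28 D}{9}$ ($v{\left(D \right)} = D \frac{28}{9} = \frac{28 D}{9}$)
$B{\left(z,y \right)} = \sqrt{y^{2} + z^{2}}$
$\left(B{\left(v{\left(1 \right)},K{\left(3 \right)} \right)} - 14\right)^{2} = \left(\sqrt{1^{2} + \left(\frac{28}{9} \cdot 1\right)^{2}} - 14\right)^{2} = \left(\sqrt{1 + \left(\frac{28}{9}\right)^{2}} - 14\right)^{2} = \left(\sqrt{1 + \frac{784}{81}} - 14\right)^{2} = \left(\sqrt{\frac{865}{81}} - 14\right)^{2} = \left(\frac{\sqrt{865}}{9} - 14\right)^{2} = \left(-14 + \frac{\sqrt{865}}{9}\right)^{2}$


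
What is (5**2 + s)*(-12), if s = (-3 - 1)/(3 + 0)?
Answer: -284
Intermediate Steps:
s = -4/3 ≈ -1.3333
(5**2 + s)*(-12) = (5**2 - 4/3)*(-12) = (25 - 4/3)*(-12) = (71/3)*(-12) = -284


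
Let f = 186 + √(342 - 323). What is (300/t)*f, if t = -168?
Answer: -2325/7 - 25*√19/14 ≈ -339.93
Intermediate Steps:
f = 186 + √19 ≈ 190.36
(300/t)*f = (300/(-168))*(186 + √19) = (300*(-1/168))*(186 + √19) = -25*(186 + √19)/14 = -2325/7 - 25*√19/14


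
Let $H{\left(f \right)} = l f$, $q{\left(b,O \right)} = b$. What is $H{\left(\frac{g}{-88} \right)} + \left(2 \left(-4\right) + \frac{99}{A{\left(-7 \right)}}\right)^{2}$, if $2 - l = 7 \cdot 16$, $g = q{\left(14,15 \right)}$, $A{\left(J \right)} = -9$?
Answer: $\frac{757}{2} \approx 378.5$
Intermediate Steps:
$g = 14$
$l = -110$ ($l = 2 - 7 \cdot 16 = 2 - 112 = -110$)
$H{\left(f \right)} = - 110 f$
$H{\left(\frac{g}{-88} \right)} + \left(2 \left(-4\right) + \frac{99}{A{\left(-7 \right)}}\right)^{2} = - 110 \frac{14}{-88} + \left(2 \left(-4\right) + \frac{99}{-9}\right)^{2} = - 110 \cdot 14 \left(- \frac{1}{88}\right) + \left(-8 + 99 \left(- \frac{1}{9}\right)\right)^{2} = \left(-110\right) \left(- \frac{7}{44}\right) + \left(-8 - 11\right)^{2} = \frac{35}{2} + \left(-19\right)^{2} = \frac{35}{2} + 361 = \frac{757}{2}$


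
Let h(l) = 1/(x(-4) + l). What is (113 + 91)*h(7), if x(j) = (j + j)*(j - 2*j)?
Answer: -204/25 ≈ -8.1600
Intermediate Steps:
x(j) = -2*j² (x(j) = (2*j)*(-j) = -2*j²)
h(l) = 1/(-32 + l) (h(l) = 1/(-2*(-4)² + l) = 1/(-2*16 + l) = 1/(-32 + l))
(113 + 91)*h(7) = (113 + 91)/(-32 + 7) = 204/(-25) = 204*(-1/25) = -204/25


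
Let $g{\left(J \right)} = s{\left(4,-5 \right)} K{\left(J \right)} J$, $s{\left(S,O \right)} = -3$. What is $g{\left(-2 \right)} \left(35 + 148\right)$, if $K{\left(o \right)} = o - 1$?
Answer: $-3294$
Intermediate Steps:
$K{\left(o \right)} = -1 + o$
$g{\left(J \right)} = J \left(3 - 3 J\right)$ ($g{\left(J \right)} = - 3 \left(-1 + J\right) J = \left(3 - 3 J\right) J = J \left(3 - 3 J\right)$)
$g{\left(-2 \right)} \left(35 + 148\right) = 3 \left(-2\right) \left(1 - -2\right) \left(35 + 148\right) = 3 \left(-2\right) \left(1 + 2\right) 183 = 3 \left(-2\right) 3 \cdot 183 = \left(-18\right) 183 = -3294$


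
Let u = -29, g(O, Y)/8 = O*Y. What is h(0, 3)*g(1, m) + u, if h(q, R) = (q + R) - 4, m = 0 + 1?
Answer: -37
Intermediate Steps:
m = 1
g(O, Y) = 8*O*Y (g(O, Y) = 8*(O*Y) = 8*O*Y)
h(q, R) = -4 + R + q (h(q, R) = (R + q) - 4 = -4 + R + q)
h(0, 3)*g(1, m) + u = (-4 + 3 + 0)*(8*1*1) - 29 = -1*8 - 29 = -8 - 29 = -37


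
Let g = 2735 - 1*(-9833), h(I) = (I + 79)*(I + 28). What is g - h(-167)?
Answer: 336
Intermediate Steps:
h(I) = (28 + I)*(79 + I) (h(I) = (79 + I)*(28 + I) = (28 + I)*(79 + I))
g = 12568 (g = 2735 + 9833 = 12568)
g - h(-167) = 12568 - (2212 + (-167)**2 + 107*(-167)) = 12568 - (2212 + 27889 - 17869) = 12568 - 1*12232 = 12568 - 12232 = 336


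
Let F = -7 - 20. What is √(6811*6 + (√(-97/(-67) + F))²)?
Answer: √183332770/67 ≈ 202.09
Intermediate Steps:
F = -27
√(6811*6 + (√(-97/(-67) + F))²) = √(6811*6 + (√(-97/(-67) - 27))²) = √(40866 + (√(-97*(-1/67) - 27))²) = √(40866 + (√(97/67 - 27))²) = √(40866 + (√(-1712/67))²) = √(40866 + (4*I*√7169/67)²) = √(40866 - 1712/67) = √(2736310/67) = √183332770/67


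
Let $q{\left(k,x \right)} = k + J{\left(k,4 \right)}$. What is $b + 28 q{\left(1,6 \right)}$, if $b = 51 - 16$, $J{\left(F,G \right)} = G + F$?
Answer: $203$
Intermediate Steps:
$J{\left(F,G \right)} = F + G$
$q{\left(k,x \right)} = 4 + 2 k$ ($q{\left(k,x \right)} = k + \left(k + 4\right) = k + \left(4 + k\right) = 4 + 2 k$)
$b = 35$
$b + 28 q{\left(1,6 \right)} = 35 + 28 \left(4 + 2 \cdot 1\right) = 35 + 28 \left(4 + 2\right) = 35 + 28 \cdot 6 = 35 + 168 = 203$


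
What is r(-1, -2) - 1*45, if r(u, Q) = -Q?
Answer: -43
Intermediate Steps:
r(-1, -2) - 1*45 = -1*(-2) - 1*45 = 2 - 45 = -43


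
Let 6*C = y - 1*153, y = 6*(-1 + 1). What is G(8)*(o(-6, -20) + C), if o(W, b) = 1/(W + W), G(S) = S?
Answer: -614/3 ≈ -204.67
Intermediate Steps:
y = 0 (y = 6*0 = 0)
o(W, b) = 1/(2*W)
C = -51/2 (C = (0 - 1*153)/6 = (0 - 153)/6 = (1/6)*(-153) = -51/2 ≈ -25.500)
G(8)*(o(-6, -20) + C) = 8*((1/2)/(-6) - 51/2) = 8*((1/2)*(-1/6) - 51/2) = 8*(-1/12 - 51/2) = 8*(-307/12) = -614/3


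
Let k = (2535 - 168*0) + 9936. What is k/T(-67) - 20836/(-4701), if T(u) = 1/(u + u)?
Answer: -7855886078/4701 ≈ -1.6711e+6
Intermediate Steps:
T(u) = 1/(2*u)
k = 12471 (k = (2535 + 0) + 9936 = 2535 + 9936 = 12471)
k/T(-67) - 20836/(-4701) = 12471/(((½)/(-67))) - 20836/(-4701) = 12471/(((½)*(-1/67))) - 20836*(-1/4701) = 12471/(-1/134) + 20836/4701 = 12471*(-134) + 20836/4701 = -1671114 + 20836/4701 = -7855886078/4701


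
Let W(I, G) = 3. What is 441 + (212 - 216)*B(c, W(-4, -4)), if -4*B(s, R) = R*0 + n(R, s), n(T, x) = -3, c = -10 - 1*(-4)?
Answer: 438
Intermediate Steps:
c = -6 (c = -10 + 4 = -6)
B(s, R) = ¾ (B(s, R) = -(R*0 - 3)/4 = -(0 - 3)/4 = -¼*(-3) = ¾)
441 + (212 - 216)*B(c, W(-4, -4)) = 441 + (212 - 216)*(¾) = 441 - 4*¾ = 441 - 3 = 438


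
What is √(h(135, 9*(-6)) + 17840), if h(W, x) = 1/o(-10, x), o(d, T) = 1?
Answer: √17841 ≈ 133.57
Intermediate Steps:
h(W, x) = 1 (h(W, x) = 1/1 = 1)
√(h(135, 9*(-6)) + 17840) = √(1 + 17840) = √17841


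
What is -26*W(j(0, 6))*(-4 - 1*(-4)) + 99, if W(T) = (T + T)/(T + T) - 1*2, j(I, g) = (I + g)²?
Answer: 99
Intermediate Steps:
W(T) = -1 (W(T) = (2*T)/((2*T)) - 2 = (2*T)*(1/(2*T)) - 2 = 1 - 2 = -1)
-26*W(j(0, 6))*(-4 - 1*(-4)) + 99 = -(-26)*(-4 - 1*(-4)) + 99 = -(-26)*(-4 + 4) + 99 = -(-26)*0 + 99 = -26*0 + 99 = 0 + 99 = 99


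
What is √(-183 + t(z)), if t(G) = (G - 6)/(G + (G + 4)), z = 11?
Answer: 7*I*√2522/26 ≈ 13.521*I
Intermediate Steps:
t(G) = (-6 + G)/(4 + 2*G) (t(G) = (-6 + G)/(G + (4 + G)) = (-6 + G)/(4 + 2*G))
√(-183 + t(z)) = √(-183 + (-6 + 11)/(2*(2 + 11))) = √(-183 + (½)*5/13) = √(-183 + (½)*(1/13)*5) = √(-183 + 5/26) = √(-4753/26) = 7*I*√2522/26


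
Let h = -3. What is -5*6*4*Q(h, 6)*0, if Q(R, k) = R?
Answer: 0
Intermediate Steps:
-5*6*4*Q(h, 6)*0 = -5*6*4*(-3)*0 = -120*(-3)*0 = -5*(-72)*0 = 360*0 = 0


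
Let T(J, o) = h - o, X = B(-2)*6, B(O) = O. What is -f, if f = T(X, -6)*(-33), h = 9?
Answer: 495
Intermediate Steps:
X = -12 (X = -2*6 = -12)
T(J, o) = 9 - o
f = -495 (f = (9 - 1*(-6))*(-33) = (9 + 6)*(-33) = 15*(-33) = -495)
-f = -1*(-495) = 495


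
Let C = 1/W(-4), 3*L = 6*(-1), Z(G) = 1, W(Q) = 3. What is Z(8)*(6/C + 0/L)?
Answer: 18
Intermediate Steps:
L = -2 (L = (6*(-1))/3 = (⅓)*(-6) = -2)
C = ⅓ (C = 1/3 = ⅓ ≈ 0.33333)
Z(8)*(6/C + 0/L) = 1*(6/(⅓) + 0/(-2)) = 1*(6*3 + 0*(-½)) = 1*(18 + 0) = 1*18 = 18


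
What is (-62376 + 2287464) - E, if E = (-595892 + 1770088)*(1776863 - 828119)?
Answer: -1114009184736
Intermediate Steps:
E = 1114011409824 (E = 1174196*948744 = 1114011409824)
(-62376 + 2287464) - E = (-62376 + 2287464) - 1*1114011409824 = 2225088 - 1114011409824 = -1114009184736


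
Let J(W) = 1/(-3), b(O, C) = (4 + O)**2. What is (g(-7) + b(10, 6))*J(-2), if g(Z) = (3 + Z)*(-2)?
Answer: -68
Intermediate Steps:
g(Z) = -6 - 2*Z
J(W) = -1/3
(g(-7) + b(10, 6))*J(-2) = ((-6 - 2*(-7)) + (4 + 10)**2)*(-1/3) = ((-6 + 14) + 14**2)*(-1/3) = (8 + 196)*(-1/3) = 204*(-1/3) = -68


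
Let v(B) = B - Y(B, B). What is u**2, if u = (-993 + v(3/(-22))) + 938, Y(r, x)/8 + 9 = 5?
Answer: 259081/484 ≈ 535.29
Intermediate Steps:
Y(r, x) = -32 (Y(r, x) = -72 + 8*5 = -72 + 40 = -32)
v(B) = 32 + B (v(B) = B - 1*(-32) = B + 32 = 32 + B)
u = -509/22 (u = (-993 + (32 + 3/(-22))) + 938 = (-993 + (32 + 3*(-1/22))) + 938 = (-993 + (32 - 3/22)) + 938 = (-993 + 701/22) + 938 = -21145/22 + 938 = -509/22 ≈ -23.136)
u**2 = (-509/22)**2 = 259081/484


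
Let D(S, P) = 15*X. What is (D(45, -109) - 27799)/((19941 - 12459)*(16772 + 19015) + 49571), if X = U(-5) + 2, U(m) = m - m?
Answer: -27769/267807905 ≈ -0.00010369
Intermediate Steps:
U(m) = 0
X = 2 (X = 0 + 2 = 2)
D(S, P) = 30 (D(S, P) = 15*2 = 30)
(D(45, -109) - 27799)/((19941 - 12459)*(16772 + 19015) + 49571) = (30 - 27799)/((19941 - 12459)*(16772 + 19015) + 49571) = -27769/(7482*35787 + 49571) = -27769/(267758334 + 49571) = -27769/267807905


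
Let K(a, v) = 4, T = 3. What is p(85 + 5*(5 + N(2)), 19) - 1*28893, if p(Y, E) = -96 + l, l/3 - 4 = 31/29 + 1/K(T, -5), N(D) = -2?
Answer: -3360873/116 ≈ -28973.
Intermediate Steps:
l = 1851/116 (l = 12 + 3*(31/29 + 1/4) = 12 + 3*(153/116) = 12 + 459/116 = 1851/116 ≈ 15.957)
p(Y, E) = -9285/116 (p(Y, E) = -96 + 1851/116 = -9285/116)
p(85 + 5*(5 + N(2)), 19) - 1*28893 = -9285/116 - 1*28893 = -9285/116 - 28893 = -3360873/116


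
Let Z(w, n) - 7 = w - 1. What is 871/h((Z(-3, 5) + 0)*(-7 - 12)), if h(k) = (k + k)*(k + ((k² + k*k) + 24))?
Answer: -871/737010 ≈ -0.0011818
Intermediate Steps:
Z(w, n) = 6 + w (Z(w, n) = 7 + (w - 1) = 7 + (-1 + w) = 6 + w)
h(k) = 2*k*(24 + k + 2*k²) (h(k) = (2*k)*(k + ((k² + k²) + 24)) = (2*k)*(k + (2*k² + 24)) = (2*k)*(k + (24 + 2*k²)) = (2*k)*(24 + k + 2*k²) = 2*k*(24 + k + 2*k²))
871/h((Z(-3, 5) + 0)*(-7 - 12)) = 871/((2*(((6 - 3) + 0)*(-7 - 12))*(24 + ((6 - 3) + 0)*(-7 - 12) + 2*(((6 - 3) + 0)*(-7 - 12))²))) = 871/((2*((3 + 0)*(-19))*(24 + (3 + 0)*(-19) + 2*((3 + 0)*(-19))²))) = 871/((2*(3*(-19))*(24 + 3*(-19) + 2*(3*(-19))²))) = 871/((2*(-57)*(24 - 57 + 2*(-57)²))) = 871/((2*(-57)*(24 - 57 + 2*3249))) = 871/((2*(-57)*(24 - 57 + 6498))) = 871/((2*(-57)*6465)) = 871/(-737010) = 871*(-1/737010) = -871/737010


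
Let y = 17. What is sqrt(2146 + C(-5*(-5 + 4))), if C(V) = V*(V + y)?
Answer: 4*sqrt(141) ≈ 47.497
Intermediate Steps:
C(V) = V*(17 + V) (C(V) = V*(V + 17) = V*(17 + V))
sqrt(2146 + C(-5*(-5 + 4))) = sqrt(2146 + (-5*(-5 + 4))*(17 - 5*(-5 + 4))) = sqrt(2146 + (-5*(-1))*(17 - 5*(-1))) = sqrt(2146 + 5*(17 + 5)) = sqrt(2146 + 5*22) = sqrt(2146 + 110) = sqrt(2256) = 4*sqrt(141)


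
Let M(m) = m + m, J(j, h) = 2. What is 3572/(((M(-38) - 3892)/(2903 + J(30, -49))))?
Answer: -2594165/992 ≈ -2615.1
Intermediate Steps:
M(m) = 2*m
3572/(((M(-38) - 3892)/(2903 + J(30, -49)))) = 3572/(((2*(-38) - 3892)/(2903 + 2))) = 3572/(((-76 - 3892)/2905)) = 3572/((-3968*1/2905)) = 3572/(-3968/2905) = 3572*(-2905/3968) = -2594165/992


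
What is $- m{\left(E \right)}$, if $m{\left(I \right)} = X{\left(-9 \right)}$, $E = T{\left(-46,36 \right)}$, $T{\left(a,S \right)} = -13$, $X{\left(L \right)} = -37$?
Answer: $37$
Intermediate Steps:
$E = -13$
$m{\left(I \right)} = -37$
$- m{\left(E \right)} = \left(-1\right) \left(-37\right) = 37$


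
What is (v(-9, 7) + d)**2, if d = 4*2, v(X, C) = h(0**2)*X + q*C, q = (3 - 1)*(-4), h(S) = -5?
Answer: 9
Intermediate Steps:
q = -8 (q = 2*(-4) = -8)
v(X, C) = -8*C - 5*X (v(X, C) = -5*X - 8*C = -8*C - 5*X)
d = 8
(v(-9, 7) + d)**2 = ((-8*7 - 5*(-9)) + 8)**2 = ((-56 + 45) + 8)**2 = (-11 + 8)**2 = (-3)**2 = 9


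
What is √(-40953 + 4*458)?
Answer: I*√39121 ≈ 197.79*I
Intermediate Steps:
√(-40953 + 4*458) = √(-40953 + 1832) = √(-39121) = I*√39121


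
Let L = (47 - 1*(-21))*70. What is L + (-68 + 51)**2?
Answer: 5049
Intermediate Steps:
L = 4760 (L = (47 + 21)*70 = 68*70 = 4760)
L + (-68 + 51)**2 = 4760 + (-68 + 51)**2 = 4760 + (-17)**2 = 4760 + 289 = 5049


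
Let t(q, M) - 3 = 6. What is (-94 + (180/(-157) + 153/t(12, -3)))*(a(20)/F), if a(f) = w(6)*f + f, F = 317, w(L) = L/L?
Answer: -490760/49769 ≈ -9.8607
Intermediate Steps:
w(L) = 1
t(q, M) = 9 (t(q, M) = 3 + 6 = 9)
a(f) = 2*f (a(f) = 1*f + f = f + f = 2*f)
(-94 + (180/(-157) + 153/t(12, -3)))*(a(20)/F) = (-94 + (180/(-157) + 153/9))*((2*20)/317) = (-94 + (180*(-1/157) + 153*(1/9)))*(40*(1/317)) = (-94 + (-180/157 + 17))*(40/317) = (-94 + 2489/157)*(40/317) = -12269/157*40/317 = -490760/49769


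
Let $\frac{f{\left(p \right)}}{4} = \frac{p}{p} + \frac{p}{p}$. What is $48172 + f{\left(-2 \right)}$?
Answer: $48180$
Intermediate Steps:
$f{\left(p \right)} = 8$ ($f{\left(p \right)} = 4 \left(\frac{p}{p} + \frac{p}{p}\right) = 4 \left(1 + 1\right) = 4 \cdot 2 = 8$)
$48172 + f{\left(-2 \right)} = 48172 + 8 = 48180$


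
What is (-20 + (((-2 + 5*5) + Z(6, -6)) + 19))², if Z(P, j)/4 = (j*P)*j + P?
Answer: 828100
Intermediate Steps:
Z(P, j) = 4*P + 4*P*j² (Z(P, j) = 4*((j*P)*j + P) = 4*((P*j)*j + P) = 4*(P*j² + P) = 4*(P + P*j²) = 4*P + 4*P*j²)
(-20 + (((-2 + 5*5) + Z(6, -6)) + 19))² = (-20 + (((-2 + 5*5) + 4*6*(1 + (-6)²)) + 19))² = (-20 + (((-2 + 25) + 4*6*(1 + 36)) + 19))² = (-20 + ((23 + 4*6*37) + 19))² = (-20 + ((23 + 888) + 19))² = (-20 + (911 + 19))² = (-20 + 930)² = 910² = 828100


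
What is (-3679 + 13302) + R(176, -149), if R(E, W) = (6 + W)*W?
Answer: 30930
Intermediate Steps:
R(E, W) = W*(6 + W)
(-3679 + 13302) + R(176, -149) = (-3679 + 13302) - 149*(6 - 149) = 9623 - 149*(-143) = 9623 + 21307 = 30930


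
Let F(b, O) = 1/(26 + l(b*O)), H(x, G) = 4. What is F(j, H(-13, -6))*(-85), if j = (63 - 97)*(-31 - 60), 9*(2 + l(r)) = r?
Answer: -765/12592 ≈ -0.060753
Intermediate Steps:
l(r) = -2 + r/9
j = 3094 (j = -34*(-91) = 3094)
F(b, O) = 1/(24 + O*b/9) (F(b, O) = 1/(26 + (-2 + (b*O)/9)) = 1/(26 + (-2 + (O*b)/9)) = 1/(26 + (-2 + O*b/9)) = 1/(24 + O*b/9))
F(j, H(-13, -6))*(-85) = (9/(216 + 4*3094))*(-85) = (9/(216 + 12376))*(-85) = (9/12592)*(-85) = -765/12592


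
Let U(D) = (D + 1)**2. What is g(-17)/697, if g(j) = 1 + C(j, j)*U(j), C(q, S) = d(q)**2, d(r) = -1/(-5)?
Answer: 281/17425 ≈ 0.016126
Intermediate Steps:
U(D) = (1 + D)**2
d(r) = 1/5 (d(r) = -1*(-1/5) = 1/5)
C(q, S) = 1/25 (C(q, S) = (1/5)**2 = 1/25)
g(j) = 1 + (1 + j)**2/25
g(-17)/697 = (1 + (1 - 17)**2/25)/697 = (1 + (1/25)*(-16)**2)*(1/697) = (1 + (1/25)*256)*(1/697) = (1 + 256/25)*(1/697) = (281/25)*(1/697) = 281/17425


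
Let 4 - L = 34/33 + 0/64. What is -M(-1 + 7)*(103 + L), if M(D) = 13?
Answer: -45461/33 ≈ -1377.6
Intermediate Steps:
L = 98/33 (L = 4 - (34/33 + 0/64) = 4 - (34*(1/33) + 0*(1/64)) = 4 - (34/33 + 0) = 4 - 1*34/33 = 4 - 34/33 = 98/33 ≈ 2.9697)
-M(-1 + 7)*(103 + L) = -13*(103 + 98/33) = -13*3497/33 = -1*45461/33 = -45461/33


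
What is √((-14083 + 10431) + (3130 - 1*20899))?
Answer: I*√21421 ≈ 146.36*I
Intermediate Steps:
√((-14083 + 10431) + (3130 - 1*20899)) = √(-3652 + (3130 - 20899)) = √(-3652 - 17769) = √(-21421) = I*√21421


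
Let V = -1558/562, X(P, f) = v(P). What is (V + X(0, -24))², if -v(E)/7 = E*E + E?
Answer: 606841/78961 ≈ 7.6853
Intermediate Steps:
v(E) = -7*E - 7*E² (v(E) = -7*(E*E + E) = -7*(E² + E) = -7*(E + E²) = -7*E - 7*E²)
X(P, f) = -7*P*(1 + P)
V = -779/281 (V = -1558*1/562 = -779/281 ≈ -2.7722)
(V + X(0, -24))² = (-779/281 - 7*0*(1 + 0))² = (-779/281 - 7*0*1)² = (-779/281 + 0)² = (-779/281)² = 606841/78961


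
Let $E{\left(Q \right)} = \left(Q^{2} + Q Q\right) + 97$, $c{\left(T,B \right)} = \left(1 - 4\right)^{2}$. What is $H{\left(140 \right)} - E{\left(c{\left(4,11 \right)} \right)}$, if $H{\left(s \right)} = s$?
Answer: $-119$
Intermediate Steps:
$c{\left(T,B \right)} = 9$ ($c{\left(T,B \right)} = \left(-3\right)^{2} = 9$)
$E{\left(Q \right)} = 97 + 2 Q^{2}$ ($E{\left(Q \right)} = \left(Q^{2} + Q^{2}\right) + 97 = 2 Q^{2} + 97 = 97 + 2 Q^{2}$)
$H{\left(140 \right)} - E{\left(c{\left(4,11 \right)} \right)} = 140 - \left(97 + 2 \cdot 9^{2}\right) = 140 - \left(97 + 2 \cdot 81\right) = 140 - \left(97 + 162\right) = 140 - 259 = -119$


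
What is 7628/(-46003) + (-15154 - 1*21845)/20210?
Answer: -1856226877/929720630 ≈ -1.9965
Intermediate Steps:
7628/(-46003) + (-15154 - 1*21845)/20210 = 7628*(-1/46003) + (-15154 - 21845)*(1/20210) = -7628/46003 - 36999*1/20210 = -7628/46003 - 36999/20210 = -1856226877/929720630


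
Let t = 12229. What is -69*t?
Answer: -843801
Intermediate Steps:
-69*t = -69*12229 = -843801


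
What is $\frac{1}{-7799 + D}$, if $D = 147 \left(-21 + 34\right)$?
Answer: $- \frac{1}{5888} \approx -0.00016984$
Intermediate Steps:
$D = 1911$ ($D = 147 \cdot 13 = 1911$)
$\frac{1}{-7799 + D} = \frac{1}{-7799 + 1911} = \frac{1}{-5888} = - \frac{1}{5888}$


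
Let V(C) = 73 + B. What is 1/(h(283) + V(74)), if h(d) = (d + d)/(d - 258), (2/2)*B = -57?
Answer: 25/966 ≈ 0.025880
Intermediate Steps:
B = -57
h(d) = 2*d/(-258 + d) (h(d) = (2*d)/(-258 + d) = 2*d/(-258 + d))
V(C) = 16 (V(C) = 73 - 57 = 16)
1/(h(283) + V(74)) = 1/(2*283/(-258 + 283) + 16) = 1/(2*283/25 + 16) = 1/(2*283*(1/25) + 16) = 1/(566/25 + 16) = 1/(966/25) = 25/966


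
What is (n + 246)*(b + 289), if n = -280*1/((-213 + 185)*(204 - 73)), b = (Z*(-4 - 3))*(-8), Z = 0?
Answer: 9316204/131 ≈ 71116.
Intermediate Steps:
b = 0 (b = (0*(-4 - 3))*(-8) = (0*(-7))*(-8) = 0*(-8) = 0)
n = 10/131 (n = -280/(131*(-28)) = -280/(-3668) = -280*(-1/3668) = 10/131 ≈ 0.076336)
(n + 246)*(b + 289) = (10/131 + 246)*(0 + 289) = (32236/131)*289 = 9316204/131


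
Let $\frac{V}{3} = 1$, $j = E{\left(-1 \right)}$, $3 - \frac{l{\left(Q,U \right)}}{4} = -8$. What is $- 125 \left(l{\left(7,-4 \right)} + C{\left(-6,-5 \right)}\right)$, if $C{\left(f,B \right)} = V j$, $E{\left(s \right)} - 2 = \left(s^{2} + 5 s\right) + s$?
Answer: $-4375$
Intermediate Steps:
$E{\left(s \right)} = 2 + s^{2} + 6 s$ ($E{\left(s \right)} = 2 + \left(\left(s^{2} + 5 s\right) + s\right) = 2 + \left(s^{2} + 6 s\right) = 2 + s^{2} + 6 s$)
$l{\left(Q,U \right)} = 44$ ($l{\left(Q,U \right)} = 12 - -32 = 12 + 32 = 44$)
$j = -3$ ($j = 2 + \left(-1\right)^{2} + 6 \left(-1\right) = 2 + 1 - 6 = -3$)
$V = 3$ ($V = 3 \cdot 1 = 3$)
$C{\left(f,B \right)} = -9$ ($C{\left(f,B \right)} = 3 \left(-3\right) = -9$)
$- 125 \left(l{\left(7,-4 \right)} + C{\left(-6,-5 \right)}\right) = - 125 \left(44 - 9\right) = \left(-125\right) 35 = -4375$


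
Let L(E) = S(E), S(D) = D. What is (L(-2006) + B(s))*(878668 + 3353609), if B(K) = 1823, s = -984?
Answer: -774506691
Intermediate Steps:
L(E) = E
(L(-2006) + B(s))*(878668 + 3353609) = (-2006 + 1823)*(878668 + 3353609) = -183*4232277 = -774506691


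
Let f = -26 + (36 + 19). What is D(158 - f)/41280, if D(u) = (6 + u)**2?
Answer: 1215/2752 ≈ 0.44150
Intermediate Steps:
f = 29 (f = -26 + 55 = 29)
D(158 - f)/41280 = (6 + (158 - 1*29))**2/41280 = (6 + (158 - 29))**2*(1/41280) = (6 + 129)**2*(1/41280) = 135**2*(1/41280) = 18225*(1/41280) = 1215/2752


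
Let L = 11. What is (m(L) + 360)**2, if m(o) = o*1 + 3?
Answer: 139876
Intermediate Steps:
m(o) = 3 + o (m(o) = o + 3 = 3 + o)
(m(L) + 360)**2 = ((3 + 11) + 360)**2 = (14 + 360)**2 = 374**2 = 139876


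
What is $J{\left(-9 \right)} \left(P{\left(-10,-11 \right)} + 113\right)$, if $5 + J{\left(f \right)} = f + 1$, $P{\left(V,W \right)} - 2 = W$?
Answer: $-1352$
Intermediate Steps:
$P{\left(V,W \right)} = 2 + W$
$J{\left(f \right)} = -4 + f$ ($J{\left(f \right)} = -5 + \left(f + 1\right) = -5 + \left(1 + f\right) = -4 + f$)
$J{\left(-9 \right)} \left(P{\left(-10,-11 \right)} + 113\right) = \left(-4 - 9\right) \left(\left(2 - 11\right) + 113\right) = - 13 \left(-9 + 113\right) = \left(-13\right) 104 = -1352$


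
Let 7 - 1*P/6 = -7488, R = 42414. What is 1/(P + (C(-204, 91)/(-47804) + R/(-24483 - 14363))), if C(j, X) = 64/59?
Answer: 13695332107/615864131294459 ≈ 2.2238e-5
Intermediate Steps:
C(j, X) = 64/59 (C(j, X) = 64*(1/59) = 64/59)
P = 44970 (P = 42 - 6*(-7488) = 42 + 44928 = 44970)
1/(P + (C(-204, 91)/(-47804) + R/(-24483 - 14363))) = 1/(44970 + ((64/59)/(-47804) + 42414/(-24483 - 14363))) = 1/(44970 + ((64/59)*(-1/47804) + 42414/(-38846))) = 1/(44970 + (-16/705109 + 42414*(-1/38846))) = 1/(44970 + (-16/705109 - 21207/19423)) = 1/(44970 - 14953557331/13695332107) = 1/(615864131294459/13695332107) = 13695332107/615864131294459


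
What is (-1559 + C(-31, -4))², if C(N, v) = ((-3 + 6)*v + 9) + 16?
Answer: 2390116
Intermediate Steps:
C(N, v) = 25 + 3*v (C(N, v) = (3*v + 9) + 16 = (9 + 3*v) + 16 = 25 + 3*v)
(-1559 + C(-31, -4))² = (-1559 + (25 + 3*(-4)))² = (-1559 + (25 - 12))² = (-1559 + 13)² = (-1546)² = 2390116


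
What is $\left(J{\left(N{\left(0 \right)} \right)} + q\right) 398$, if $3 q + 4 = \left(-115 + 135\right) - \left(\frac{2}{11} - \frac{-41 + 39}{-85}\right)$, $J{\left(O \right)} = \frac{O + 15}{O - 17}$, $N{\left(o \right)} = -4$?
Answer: $\frac{12390934}{6545} \approx 1893.2$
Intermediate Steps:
$J{\left(O \right)} = \frac{15 + O}{-17 + O}$
$q = \frac{14812}{2805}$ ($q = - \frac{4}{3} + \frac{\left(-115 + 135\right) - \left(\frac{2}{11} - \frac{-41 + 39}{-85}\right)}{3} = - \frac{4}{3} + \frac{20 - \frac{148}{935}}{3} = - \frac{4}{3} + \frac{1}{3} \cdot \frac{18552}{935} = - \frac{4}{3} + \frac{6184}{935} = \frac{14812}{2805} \approx 5.2806$)
$\left(J{\left(N{\left(0 \right)} \right)} + q\right) 398 = \left(\frac{15 - 4}{-17 - 4} + \frac{14812}{2805}\right) 398 = \left(\frac{1}{-21} \cdot 11 + \frac{14812}{2805}\right) 398 = \left(\left(- \frac{1}{21}\right) 11 + \frac{14812}{2805}\right) 398 = \left(- \frac{11}{21} + \frac{14812}{2805}\right) 398 = \frac{31133}{6545} \cdot 398 = \frac{12390934}{6545}$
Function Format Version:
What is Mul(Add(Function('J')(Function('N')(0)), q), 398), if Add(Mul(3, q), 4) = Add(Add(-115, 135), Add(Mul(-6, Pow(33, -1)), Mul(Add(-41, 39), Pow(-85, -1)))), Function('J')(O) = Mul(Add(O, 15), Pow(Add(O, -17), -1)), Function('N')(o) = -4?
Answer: Rational(12390934, 6545) ≈ 1893.2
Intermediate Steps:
Function('J')(O) = Mul(Pow(Add(-17, O), -1), Add(15, O)) (Function('J')(O) = Mul(Add(15, O), Pow(Add(-17, O), -1)) = Mul(Pow(Add(-17, O), -1), Add(15, O)))
q = Rational(14812, 2805) (q = Add(Rational(-4, 3), Mul(Rational(1, 3), Add(Add(-115, 135), Add(Mul(-6, Pow(33, -1)), Mul(Add(-41, 39), Pow(-85, -1)))))) = Add(Rational(-4, 3), Mul(Rational(1, 3), Add(20, Add(Mul(-6, Rational(1, 33)), Mul(-2, Rational(-1, 85)))))) = Add(Rational(-4, 3), Mul(Rational(1, 3), Add(20, Add(Rational(-2, 11), Rational(2, 85))))) = Add(Rational(-4, 3), Mul(Rational(1, 3), Add(20, Rational(-148, 935)))) = Add(Rational(-4, 3), Mul(Rational(1, 3), Rational(18552, 935))) = Add(Rational(-4, 3), Rational(6184, 935)) = Rational(14812, 2805) ≈ 5.2806)
Mul(Add(Function('J')(Function('N')(0)), q), 398) = Mul(Add(Mul(Pow(Add(-17, -4), -1), Add(15, -4)), Rational(14812, 2805)), 398) = Mul(Add(Mul(Pow(-21, -1), 11), Rational(14812, 2805)), 398) = Mul(Add(Mul(Rational(-1, 21), 11), Rational(14812, 2805)), 398) = Mul(Add(Rational(-11, 21), Rational(14812, 2805)), 398) = Mul(Rational(31133, 6545), 398) = Rational(12390934, 6545)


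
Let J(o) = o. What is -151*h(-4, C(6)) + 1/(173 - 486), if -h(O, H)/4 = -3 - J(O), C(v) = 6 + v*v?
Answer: 189051/313 ≈ 604.00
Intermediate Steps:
C(v) = 6 + v**2
h(O, H) = 12 + 4*O (h(O, H) = -4*(-3 - O) = 12 + 4*O)
-151*h(-4, C(6)) + 1/(173 - 486) = -151*(12 + 4*(-4)) + 1/(173 - 486) = -151*(12 - 16) + 1/(-313) = -151*(-4) - 1/313 = 604 - 1/313 = 189051/313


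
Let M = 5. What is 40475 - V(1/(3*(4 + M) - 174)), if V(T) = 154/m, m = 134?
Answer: 2711748/67 ≈ 40474.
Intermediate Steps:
V(T) = 77/67 (V(T) = 154/134 = 154*(1/134) = 77/67)
40475 - V(1/(3*(4 + M) - 174)) = 40475 - 1*77/67 = 40475 - 77/67 = 2711748/67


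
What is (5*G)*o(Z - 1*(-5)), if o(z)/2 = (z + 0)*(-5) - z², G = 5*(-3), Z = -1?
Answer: 5400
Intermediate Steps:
G = -15
o(z) = -10*z - 2*z² (o(z) = 2*((z + 0)*(-5) - z²) = 2*(z*(-5) - z²) = 2*(-5*z - z²) = 2*(-z² - 5*z) = -10*z - 2*z²)
(5*G)*o(Z - 1*(-5)) = (5*(-15))*(-2*(-1 - 1*(-5))*(5 + (-1 - 1*(-5)))) = -(-150)*(-1 + 5)*(5 + (-1 + 5)) = -(-150)*4*(5 + 4) = -(-150)*4*9 = -75*(-72) = 5400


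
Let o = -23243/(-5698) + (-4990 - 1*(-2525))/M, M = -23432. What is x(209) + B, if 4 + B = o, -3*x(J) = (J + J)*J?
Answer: -18282304727/627816 ≈ -29120.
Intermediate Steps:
x(J) = -2*J²/3 (x(J) = -(J + J)*J/3 = -2*J*J/3 = -2*J²/3)
o = 875667/209272 (o = -23243/(-5698) + (-4990 - 1*(-2525))/(-23432) = -23243*(-1/5698) + (-4990 + 2525)*(-1/23432) = 2113/518 - 2465*(-1/23432) = 2113/518 + 85/808 = 875667/209272 ≈ 4.1843)
B = 38579/209272 (B = -4 + 875667/209272 = 38579/209272 ≈ 0.18435)
x(209) + B = -⅔*209² + 38579/209272 = -⅔*43681 + 38579/209272 = -87362/3 + 38579/209272 = -18282304727/627816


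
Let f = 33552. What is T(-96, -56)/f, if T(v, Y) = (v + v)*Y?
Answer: 224/699 ≈ 0.32046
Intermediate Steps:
T(v, Y) = 2*Y*v (T(v, Y) = (2*v)*Y = 2*Y*v)
T(-96, -56)/f = (2*(-56)*(-96))/33552 = 10752*(1/33552) = 224/699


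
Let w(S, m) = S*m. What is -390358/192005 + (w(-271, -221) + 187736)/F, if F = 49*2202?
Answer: 5426774651/20716955490 ≈ 0.26195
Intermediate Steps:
F = 107898
-390358/192005 + (w(-271, -221) + 187736)/F = -390358/192005 + (-271*(-221) + 187736)/107898 = -390358*1/192005 + (59891 + 187736)*(1/107898) = -390358/192005 + 247627*(1/107898) = -390358/192005 + 247627/107898 = 5426774651/20716955490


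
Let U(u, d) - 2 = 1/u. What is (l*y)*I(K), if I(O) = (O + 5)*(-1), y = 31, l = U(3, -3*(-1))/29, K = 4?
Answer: -651/29 ≈ -22.448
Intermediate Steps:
U(u, d) = 2 + 1/u
l = 7/87 (l = (2 + 1/3)/29 = (2 + 1/3)*(1/29) = (7/3)*(1/29) = 7/87 ≈ 0.080460)
I(O) = -5 - O (I(O) = (5 + O)*(-1) = -5 - O)
(l*y)*I(K) = ((7/87)*31)*(-5 - 1*4) = 217*(-5 - 4)/87 = (217/87)*(-9) = -651/29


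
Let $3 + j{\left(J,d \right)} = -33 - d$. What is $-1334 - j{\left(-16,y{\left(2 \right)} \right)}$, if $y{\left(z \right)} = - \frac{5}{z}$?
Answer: $- \frac{2601}{2} \approx -1300.5$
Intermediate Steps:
$j{\left(J,d \right)} = -36 - d$ ($j{\left(J,d \right)} = -3 - \left(33 + d\right) = -36 - d$)
$-1334 - j{\left(-16,y{\left(2 \right)} \right)} = -1334 - \left(-36 - - \frac{5}{2}\right) = -1334 - \left(-36 + \frac{5}{2}\right) = -1334 - - \frac{67}{2} = -1334 + \frac{67}{2} = - \frac{2601}{2}$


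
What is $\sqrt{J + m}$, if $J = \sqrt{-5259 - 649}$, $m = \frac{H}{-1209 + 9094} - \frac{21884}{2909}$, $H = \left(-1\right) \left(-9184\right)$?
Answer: $\frac{\sqrt{-3345178884882060 + 1052254601252450 i \sqrt{1477}}}{22937465} \approx 5.9484 + 6.4608 i$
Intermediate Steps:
$H = 9184$
$m = - \frac{145839084}{22937465}$ ($m = \frac{9184}{-1209 + 9094} - \frac{21884}{2909} = \frac{9184}{7885} - \frac{21884}{2909} = - \frac{145839084}{22937465} \approx -6.3581$)
$J = 2 i \sqrt{1477}$ ($J = \sqrt{-5908} = 2 i \sqrt{1477} \approx 76.864 i$)
$\sqrt{J + m} = \sqrt{2 i \sqrt{1477} - \frac{145839084}{22937465}} = \sqrt{- \frac{145839084}{22937465} + 2 i \sqrt{1477}}$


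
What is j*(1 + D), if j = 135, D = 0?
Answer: 135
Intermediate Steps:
j*(1 + D) = 135*(1 + 0) = 135*1 = 135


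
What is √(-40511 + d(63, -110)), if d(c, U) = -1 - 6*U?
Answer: 18*I*√123 ≈ 199.63*I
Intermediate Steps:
√(-40511 + d(63, -110)) = √(-40511 + (-1 - 6*(-110))) = √(-40511 + (-1 + 660)) = √(-40511 + 659) = √(-39852) = 18*I*√123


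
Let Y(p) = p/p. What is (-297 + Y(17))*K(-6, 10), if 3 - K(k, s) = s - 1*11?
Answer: -1184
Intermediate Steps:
Y(p) = 1
K(k, s) = 14 - s (K(k, s) = 3 - (s - 1*11) = 3 - (s - 11) = 3 - (-11 + s) = 3 + (11 - s) = 14 - s)
(-297 + Y(17))*K(-6, 10) = (-297 + 1)*(14 - 1*10) = -296*(14 - 10) = -296*4 = -1184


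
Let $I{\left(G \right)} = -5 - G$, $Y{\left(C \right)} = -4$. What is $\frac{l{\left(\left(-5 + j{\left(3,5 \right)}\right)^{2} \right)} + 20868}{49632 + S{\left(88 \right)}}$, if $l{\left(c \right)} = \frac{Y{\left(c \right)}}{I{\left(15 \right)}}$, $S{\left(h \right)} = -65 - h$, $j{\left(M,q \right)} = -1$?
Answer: $\frac{104341}{247395} \approx 0.42176$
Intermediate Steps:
$l{\left(c \right)} = \frac{1}{5}$ ($l{\left(c \right)} = - \frac{4}{-5 - 15} = - \frac{4}{-20} = \left(-4\right) \left(- \frac{1}{20}\right) = \frac{1}{5}$)
$\frac{l{\left(\left(-5 + j{\left(3,5 \right)}\right)^{2} \right)} + 20868}{49632 + S{\left(88 \right)}} = \frac{\frac{1}{5} + 20868}{49632 - 153} = \frac{104341}{5 \left(49632 - 153\right)} = \frac{104341}{5 \cdot 49479} = \frac{104341}{5} \cdot \frac{1}{49479} = \frac{104341}{247395}$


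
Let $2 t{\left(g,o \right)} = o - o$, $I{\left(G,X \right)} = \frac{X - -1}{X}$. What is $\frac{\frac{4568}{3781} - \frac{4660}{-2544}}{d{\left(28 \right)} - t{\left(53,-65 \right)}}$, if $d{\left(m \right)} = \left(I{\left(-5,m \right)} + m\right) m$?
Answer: $\frac{7310113}{1955034108} \approx 0.0037391$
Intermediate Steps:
$I{\left(G,X \right)} = \frac{1 + X}{X}$ ($I{\left(G,X \right)} = \frac{X + 1}{X} = \frac{1 + X}{X}$)
$d{\left(m \right)} = m \left(m + \frac{1 + m}{m}\right)$ ($d{\left(m \right)} = \left(\frac{1 + m}{m} + m\right) m = \left(m + \frac{1 + m}{m}\right) m = m \left(m + \frac{1 + m}{m}\right)$)
$t{\left(g,o \right)} = 0$ ($t{\left(g,o \right)} = \frac{o - o}{2} = \frac{1}{2} \cdot 0 = 0$)
$\frac{\frac{4568}{3781} - \frac{4660}{-2544}}{d{\left(28 \right)} - t{\left(53,-65 \right)}} = \frac{\frac{4568}{3781} - \frac{4660}{-2544}}{\left(1 + 28 + 28^{2}\right) - 0} = \frac{4568 \cdot \frac{1}{3781} - - \frac{1165}{636}}{\left(1 + 28 + 784\right) + 0} = \frac{\frac{4568}{3781} + \frac{1165}{636}}{813 + 0} = \frac{7310113}{2404716 \cdot 813} = \frac{7310113}{2404716} \cdot \frac{1}{813} = \frac{7310113}{1955034108}$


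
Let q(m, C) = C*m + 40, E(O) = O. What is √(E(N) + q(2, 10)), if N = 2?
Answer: √62 ≈ 7.8740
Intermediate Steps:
q(m, C) = 40 + C*m
√(E(N) + q(2, 10)) = √(2 + (40 + 10*2)) = √(2 + (40 + 20)) = √(2 + 60) = √62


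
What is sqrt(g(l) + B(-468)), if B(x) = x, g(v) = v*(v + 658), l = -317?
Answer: I*sqrt(108565) ≈ 329.49*I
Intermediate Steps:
g(v) = v*(658 + v)
sqrt(g(l) + B(-468)) = sqrt(-317*(658 - 317) - 468) = sqrt(-317*341 - 468) = sqrt(-108097 - 468) = sqrt(-108565) = I*sqrt(108565)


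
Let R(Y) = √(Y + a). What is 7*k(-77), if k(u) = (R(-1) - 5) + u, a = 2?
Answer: -567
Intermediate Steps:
R(Y) = √(2 + Y) (R(Y) = √(Y + 2) = √(2 + Y))
k(u) = -4 + u (k(u) = (√(2 - 1) - 5) + u = (√1 - 5) + u = (1 - 5) + u = -4 + u)
7*k(-77) = 7*(-4 - 77) = 7*(-81) = -567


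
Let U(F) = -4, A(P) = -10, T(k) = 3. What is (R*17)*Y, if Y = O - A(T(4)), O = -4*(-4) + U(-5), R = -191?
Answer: -71434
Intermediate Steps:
O = 12 (O = -4*(-4) - 4 = 16 - 4 = 12)
Y = 22 (Y = 12 - 1*(-10) = 12 + 10 = 22)
(R*17)*Y = -191*17*22 = -3247*22 = -71434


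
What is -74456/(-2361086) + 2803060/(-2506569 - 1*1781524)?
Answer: -3149495735376/5062278174499 ≈ -0.62215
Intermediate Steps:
-74456/(-2361086) + 2803060/(-2506569 - 1*1781524) = -74456*(-1/2361086) + 2803060/(-2506569 - 1781524) = 37228/1180543 + 2803060/(-4288093) = 37228/1180543 + 2803060*(-1/4288093) = 37228/1180543 - 2803060/4288093 = -3149495735376/5062278174499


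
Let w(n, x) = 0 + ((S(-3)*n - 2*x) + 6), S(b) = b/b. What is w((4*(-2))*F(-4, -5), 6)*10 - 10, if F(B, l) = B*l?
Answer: -1670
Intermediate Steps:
S(b) = 1
w(n, x) = 6 + n - 2*x (w(n, x) = 0 + ((1*n - 2*x) + 6) = 0 + ((n - 2*x) + 6) = 0 + (6 + n - 2*x) = 6 + n - 2*x)
w((4*(-2))*F(-4, -5), 6)*10 - 10 = (6 + (4*(-2))*(-4*(-5)) - 2*6)*10 - 10 = (6 - 8*20 - 12)*10 - 10 = (6 - 160 - 12)*10 - 10 = -166*10 - 10 = -1660 - 10 = -1670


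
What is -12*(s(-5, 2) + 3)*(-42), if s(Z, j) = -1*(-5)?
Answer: 4032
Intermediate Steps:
s(Z, j) = 5
-12*(s(-5, 2) + 3)*(-42) = -12*(5 + 3)*(-42) = -12*8*(-42) = -96*(-42) = 4032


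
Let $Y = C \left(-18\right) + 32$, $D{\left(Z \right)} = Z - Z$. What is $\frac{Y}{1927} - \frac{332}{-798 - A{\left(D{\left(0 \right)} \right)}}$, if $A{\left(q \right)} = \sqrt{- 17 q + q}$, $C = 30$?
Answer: $\frac{117190}{768873} \approx 0.15242$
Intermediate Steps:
$D{\left(Z \right)} = 0$
$A{\left(q \right)} = 4 \sqrt{- q}$ ($A{\left(q \right)} = \sqrt{- 16 q} = 4 \sqrt{- q}$)
$Y = -508$ ($Y = 30 \left(-18\right) + 32 = -540 + 32 = -508$)
$\frac{Y}{1927} - \frac{332}{-798 - A{\left(D{\left(0 \right)} \right)}} = - \frac{508}{1927} - \frac{332}{-798 - 4 \sqrt{\left(-1\right) 0}} = \left(-508\right) \frac{1}{1927} - \frac{332}{-798 - 4 \sqrt{0}} = - \frac{508}{1927} - \frac{332}{-798 - 4 \cdot 0} = - \frac{508}{1927} - \frac{332}{-798 - 0} = - \frac{508}{1927} - \frac{332}{-798 + 0} = - \frac{508}{1927} - \frac{332}{-798} = - \frac{508}{1927} - - \frac{166}{399} = - \frac{508}{1927} + \frac{166}{399} = \frac{117190}{768873}$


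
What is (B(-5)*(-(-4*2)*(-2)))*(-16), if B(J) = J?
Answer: -1280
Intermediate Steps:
(B(-5)*(-(-4*2)*(-2)))*(-16) = -(-5)*-4*2*(-2)*(-16) = -(-5)*(-8*(-2))*(-16) = -(-5)*16*(-16) = -5*(-16)*(-16) = 80*(-16) = -1280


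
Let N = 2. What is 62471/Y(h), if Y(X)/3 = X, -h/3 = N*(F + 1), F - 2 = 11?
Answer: -62471/252 ≈ -247.90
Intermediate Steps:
F = 13 (F = 2 + 11 = 13)
h = -84 (h = -6*(13 + 1) = -6*14 = -3*28 = -84)
Y(X) = 3*X
62471/Y(h) = 62471/((3*(-84))) = 62471/(-252) = 62471*(-1/252) = -62471/252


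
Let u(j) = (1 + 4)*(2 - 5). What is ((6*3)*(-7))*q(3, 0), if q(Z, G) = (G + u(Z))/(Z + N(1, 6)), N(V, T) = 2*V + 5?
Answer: 189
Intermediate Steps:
u(j) = -15 (u(j) = 5*(-3) = -15)
N(V, T) = 5 + 2*V
q(Z, G) = (-15 + G)/(7 + Z) (q(Z, G) = (G - 15)/(Z + (5 + 2*1)) = (-15 + G)/(Z + (5 + 2)) = (-15 + G)/(Z + 7) = (-15 + G)/(7 + Z))
((6*3)*(-7))*q(3, 0) = ((6*3)*(-7))*((-15 + 0)/(7 + 3)) = (18*(-7))*(-15/10) = -63*(-15)/5 = -126*(-3/2) = 189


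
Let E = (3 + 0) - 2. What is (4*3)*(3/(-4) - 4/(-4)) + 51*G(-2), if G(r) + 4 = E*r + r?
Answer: -405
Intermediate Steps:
E = 1 (E = 3 - 2 = 1)
G(r) = -4 + 2*r (G(r) = -4 + (1*r + r) = -4 + (r + r) = -4 + 2*r)
(4*3)*(3/(-4) - 4/(-4)) + 51*G(-2) = (4*3)*(3/(-4) - 4/(-4)) + 51*(-4 + 2*(-2)) = 12*(3*(-¼) - 4*(-¼)) + 51*(-4 - 4) = 12*(-¾ + 1) + 51*(-8) = 12*(¼) - 408 = 3 - 408 = -405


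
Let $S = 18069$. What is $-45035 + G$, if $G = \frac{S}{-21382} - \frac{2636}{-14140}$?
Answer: $- \frac{3404036921127}{75585370} \approx -45036.0$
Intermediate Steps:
$G = - \frac{49783177}{75585370}$ ($G = \frac{18069}{-21382} - \frac{2636}{-14140} = 18069 \left(- \frac{1}{21382}\right) - - \frac{659}{3535} = - \frac{18069}{21382} + \frac{659}{3535} = - \frac{49783177}{75585370} \approx -0.65864$)
$-45035 + G = -45035 - \frac{49783177}{75585370} = - \frac{3404036921127}{75585370}$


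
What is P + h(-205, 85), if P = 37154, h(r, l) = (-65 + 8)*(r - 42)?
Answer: 51233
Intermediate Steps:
h(r, l) = 2394 - 57*r (h(r, l) = -57*(-42 + r) = 2394 - 57*r)
P + h(-205, 85) = 37154 + (2394 - 57*(-205)) = 37154 + (2394 + 11685) = 37154 + 14079 = 51233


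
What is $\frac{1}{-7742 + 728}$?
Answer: $- \frac{1}{7014} \approx -0.00014257$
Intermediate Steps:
$\frac{1}{-7742 + 728} = \frac{1}{-7014} = - \frac{1}{7014}$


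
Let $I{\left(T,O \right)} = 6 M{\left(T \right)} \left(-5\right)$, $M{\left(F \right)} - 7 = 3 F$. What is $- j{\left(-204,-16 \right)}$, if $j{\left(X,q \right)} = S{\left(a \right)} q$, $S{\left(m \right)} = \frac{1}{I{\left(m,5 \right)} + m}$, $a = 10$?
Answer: $- \frac{4}{275} \approx -0.014545$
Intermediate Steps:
$M{\left(F \right)} = 7 + 3 F$
$I{\left(T,O \right)} = -210 - 90 T$ ($I{\left(T,O \right)} = 6 \left(7 + 3 T\right) \left(-5\right) = \left(42 + 18 T\right) \left(-5\right) = -210 - 90 T$)
$S{\left(m \right)} = \frac{1}{-210 - 89 m}$ ($S{\left(m \right)} = \frac{1}{\left(-210 - 90 m\right) + m} = \frac{1}{-210 - 89 m}$)
$j{\left(X,q \right)} = - \frac{q}{1100}$ ($j{\left(X,q \right)} = \frac{q}{-210 - 890} = \frac{q}{-1100} = - \frac{q}{1100}$)
$- j{\left(-204,-16 \right)} = - \frac{\left(-1\right) \left(-16\right)}{1100} = \left(-1\right) \frac{4}{275} = - \frac{4}{275}$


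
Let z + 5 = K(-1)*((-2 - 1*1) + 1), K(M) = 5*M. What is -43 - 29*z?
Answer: -188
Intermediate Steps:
z = 5 (z = -5 + (5*(-1))*((-2 - 1*1) + 1) = -5 - 5*((-2 - 1) + 1) = -5 - 5*(-3 + 1) = -5 - 5*(-2) = -5 + 10 = 5)
-43 - 29*z = -43 - 29*5 = -43 - 145 = -188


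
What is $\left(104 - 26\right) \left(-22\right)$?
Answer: $-1716$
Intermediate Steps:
$\left(104 - 26\right) \left(-22\right) = 78 \left(-22\right) = -1716$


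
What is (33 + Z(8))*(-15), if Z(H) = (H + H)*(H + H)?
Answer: -4335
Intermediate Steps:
Z(H) = 4*H² (Z(H) = (2*H)*(2*H) = 4*H²)
(33 + Z(8))*(-15) = (33 + 4*8²)*(-15) = (33 + 4*64)*(-15) = (33 + 256)*(-15) = 289*(-15) = -4335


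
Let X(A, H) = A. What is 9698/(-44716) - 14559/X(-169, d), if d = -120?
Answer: 324690641/3778502 ≈ 85.931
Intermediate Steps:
9698/(-44716) - 14559/X(-169, d) = 9698/(-44716) - 14559/(-169) = 9698*(-1/44716) - 14559*(-1/169) = -4849/22358 + 14559/169 = 324690641/3778502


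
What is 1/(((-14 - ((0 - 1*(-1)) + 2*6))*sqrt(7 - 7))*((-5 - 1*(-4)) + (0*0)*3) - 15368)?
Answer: -1/15368 ≈ -6.5070e-5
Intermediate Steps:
1/(((-14 - ((0 - 1*(-1)) + 2*6))*sqrt(7 - 7))*((-5 - 1*(-4)) + (0*0)*3) - 15368) = 1/(((-14 - ((0 + 1) + 12))*sqrt(0))*((-5 + 4) + 0*3) - 15368) = 1/(((-14 - (1 + 12))*0)*(-1 + 0) - 15368) = 1/(((-14 - 1*13)*0)*(-1) - 15368) = 1/(((-14 - 13)*0)*(-1) - 15368) = 1/(-27*0*(-1) - 15368) = 1/(0*(-1) - 15368) = 1/(0 - 15368) = 1/(-15368) = -1/15368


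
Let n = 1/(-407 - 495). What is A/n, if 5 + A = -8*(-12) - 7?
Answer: -75768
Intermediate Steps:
A = 84 (A = -5 + (-8*(-12) - 7) = -5 + (96 - 7) = -5 + 89 = 84)
n = -1/902 (n = 1/(-902) = -1/902 ≈ -0.0011086)
A/n = 84/(-1/902) = 84*(-902) = -75768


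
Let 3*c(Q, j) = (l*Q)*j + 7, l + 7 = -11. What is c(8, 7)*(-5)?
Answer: 5005/3 ≈ 1668.3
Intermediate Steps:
l = -18 (l = -7 - 11 = -18)
c(Q, j) = 7/3 - 6*Q*j (c(Q, j) = ((-18*Q)*j + 7)/3 = (-18*Q*j + 7)/3 = (7 - 18*Q*j)/3 = 7/3 - 6*Q*j)
c(8, 7)*(-5) = (7/3 - 6*8*7)*(-5) = (7/3 - 336)*(-5) = -1001/3*(-5) = 5005/3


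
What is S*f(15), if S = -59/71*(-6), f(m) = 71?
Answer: 354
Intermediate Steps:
S = 354/71 (S = -59*1/71*(-6) = -59/71*(-6) = 354/71 ≈ 4.9859)
S*f(15) = (354/71)*71 = 354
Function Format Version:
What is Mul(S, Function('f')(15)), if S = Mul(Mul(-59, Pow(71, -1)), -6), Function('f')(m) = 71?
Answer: 354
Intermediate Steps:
S = Rational(354, 71) (S = Mul(Mul(-59, Rational(1, 71)), -6) = Mul(Rational(-59, 71), -6) = Rational(354, 71) ≈ 4.9859)
Mul(S, Function('f')(15)) = Mul(Rational(354, 71), 71) = 354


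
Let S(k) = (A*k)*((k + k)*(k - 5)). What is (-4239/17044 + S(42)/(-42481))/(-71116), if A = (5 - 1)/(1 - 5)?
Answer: -2044778625/51491266999024 ≈ -3.9711e-5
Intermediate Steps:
A = -1 (A = 4/(-4) = 4*(-¼) = -1)
S(k) = -2*k²*(-5 + k) (S(k) = (-k)*((k + k)*(k - 5)) = (-k)*((2*k)*(-5 + k)) = (-k)*(2*k*(-5 + k)) = -2*k²*(-5 + k))
(-4239/17044 + S(42)/(-42481))/(-71116) = (-4239/17044 + (2*42²*(5 - 1*42))/(-42481))/(-71116) = (-4239*1/17044 + (2*1764*(5 - 42))*(-1/42481))*(-1/71116) = (-4239/17044 + (2*1764*(-37))*(-1/42481))*(-1/71116) = (-4239/17044 - 130536*(-1/42481))*(-1/71116) = (-4239/17044 + 130536/42481)*(-1/71116) = (2044778625/724046164)*(-1/71116) = -2044778625/51491266999024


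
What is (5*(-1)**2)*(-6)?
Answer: -30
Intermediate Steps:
(5*(-1)**2)*(-6) = (5*1)*(-6) = 5*(-6) = -30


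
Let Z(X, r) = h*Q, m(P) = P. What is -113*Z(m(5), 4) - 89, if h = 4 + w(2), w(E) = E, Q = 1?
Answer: -767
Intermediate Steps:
h = 6 (h = 4 + 2 = 6)
Z(X, r) = 6 (Z(X, r) = 6*1 = 6)
-113*Z(m(5), 4) - 89 = -113*6 - 89 = -678 - 89 = -767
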